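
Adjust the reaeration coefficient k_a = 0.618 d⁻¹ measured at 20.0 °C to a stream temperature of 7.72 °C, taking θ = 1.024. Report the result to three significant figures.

k_a(T₂) = k_a(T₁) · θ^(T₂−T₁) = 0.618 × 1.024^(7.72−20.0)
= 0.618 × 1.024^-12.3 = 0.618 × 0.7473 = 0.4619 d⁻¹.

k_a ≈ 0.462 d⁻¹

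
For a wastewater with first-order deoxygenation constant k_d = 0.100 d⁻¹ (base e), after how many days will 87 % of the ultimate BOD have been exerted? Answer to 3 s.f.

t ≈ 20.4 d

y/L₀ = 1 − e^(−k_d t) = 0.87 ⇒ e^(−k_d t) = 0.130
t = −ln(0.130) / 0.100 = 2.040 / 0.100 = 20.40 d.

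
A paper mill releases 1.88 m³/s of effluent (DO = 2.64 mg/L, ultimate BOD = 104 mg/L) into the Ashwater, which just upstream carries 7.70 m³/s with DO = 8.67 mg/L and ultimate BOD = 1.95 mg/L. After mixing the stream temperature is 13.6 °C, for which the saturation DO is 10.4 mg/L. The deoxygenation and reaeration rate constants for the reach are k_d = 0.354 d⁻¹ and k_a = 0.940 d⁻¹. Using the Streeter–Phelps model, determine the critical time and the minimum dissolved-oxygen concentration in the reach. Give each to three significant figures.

t_c ≈ 1.24 d; minimum DO ≈ 5.07 mg/L

Mixed DO = (7.70×8.67 + 1.88×2.64)/(7.70+1.88) = 71.72/9.580 = 7.487 mg/L.
Mixed L₀ = (7.70×1.95 + 1.88×104)/(9.580) = 210.5/9.580 = 21.98 mg/L.
Initial deficit D₀ = C_s − DO₀ = 10.4 − 7.487 = 2.913 mg/L.
t_c = (1/0.5860) ln[(0.940/0.354)(1 − 2.913×0.5860/(0.354×21.98))] = 1.706 × ln(2.073) = 1.244 d.
D_c = (0.354/0.940) × 21.98 × e^(−0.354×1.244) = 0.3766 × 21.98 × 0.6439 = 5.329 mg/L.
Minimum DO = 10.4 − 5.329 = 5.071 mg/L.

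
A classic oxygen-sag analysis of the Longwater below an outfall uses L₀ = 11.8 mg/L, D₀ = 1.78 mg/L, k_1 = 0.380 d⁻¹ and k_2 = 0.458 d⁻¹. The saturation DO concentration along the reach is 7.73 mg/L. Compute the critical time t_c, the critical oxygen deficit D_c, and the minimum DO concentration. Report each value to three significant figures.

With k_2/k_1 = 1.205 and 1 − D₀(k_2−k_1)/(k_1 L₀) = 0.9690,
t_c = ln(1.205 × 0.9690) / (0.458 − 0.380) = ln(1.168) / 0.07800 = 0.1552/0.07800 = 1.990 d.
D_c = (k_1/k_2) L₀ e^(−k_1 t_c) = (0.380/0.458) × 11.8 × e^(−0.380×1.990) = 0.8297 × 11.8 × 0.4694 = 4.596 mg/L.
Minimum DO = C_s − D_c = 7.73 − 4.596 = 3.134 mg/L.

t_c ≈ 1.99 d; D_c ≈ 4.60 mg/L; min DO ≈ 3.13 mg/L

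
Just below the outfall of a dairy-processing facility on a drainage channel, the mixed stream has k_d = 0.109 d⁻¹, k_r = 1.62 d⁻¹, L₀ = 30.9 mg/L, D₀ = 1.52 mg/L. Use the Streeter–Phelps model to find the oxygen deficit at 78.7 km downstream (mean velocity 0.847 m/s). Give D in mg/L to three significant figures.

D ≈ 1.86 mg/L

Travel time t = x/v = 78.7 km / (0.847 m/s) = 78700 m / 0.847 m/s = 92920 s = 1.075 d.
k_d L₀/(k_r−k_d) = 0.109×30.9/(1.62−0.109) = 3.368/1.511 = 2.229 mg/L.
e^(−k_d t) = e^(−0.109×1.075) = 0.8894; e^(−k_r t) = e^(−1.62×1.075) = 0.1751.
D = 2.229 × (0.8894 − 0.1751) + 1.52 × 0.1751 = 1.592 + 0.2662 = 1.858 mg/L.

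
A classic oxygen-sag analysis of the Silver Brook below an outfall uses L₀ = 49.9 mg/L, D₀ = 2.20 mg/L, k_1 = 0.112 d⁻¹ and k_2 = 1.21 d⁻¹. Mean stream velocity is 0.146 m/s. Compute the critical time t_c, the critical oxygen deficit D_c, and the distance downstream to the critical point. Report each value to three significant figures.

t_c ≈ 1.65 d; D_c ≈ 3.84 mg/L; x_c ≈ 20.8 km

t_c = [1/(k_2−k_1)] ln[(k_2/k_1)(1 − D₀(k_2−k_1)/(k_1 L₀))]
= [1/(1.21−0.112)] ln[(1.21/0.112)(1 − 2.20×1.098/(0.112×49.9))]
= (1/1.098) ln[10.80 × 0.5678] = 0.9107 × ln(6.134) = 0.9107 × 1.814 = 1.652 d.
D_c = (k_1/k_2) L₀ e^(−k_1 t_c) = (0.112/1.21) × 49.9 × e^(−0.112×1.652) = 0.09256 × 49.9 × 0.8311 = 3.839 mg/L.
x_c = v t_c = 0.146 m/s × 1.652 d × 86400 s/d = 20840 m ≈ 20.8 km.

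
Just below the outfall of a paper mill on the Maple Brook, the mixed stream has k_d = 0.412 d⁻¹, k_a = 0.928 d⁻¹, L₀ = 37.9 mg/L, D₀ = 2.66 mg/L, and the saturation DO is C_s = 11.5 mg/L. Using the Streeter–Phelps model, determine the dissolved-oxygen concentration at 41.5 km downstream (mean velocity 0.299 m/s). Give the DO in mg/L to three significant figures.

Travel time t = x/v = 41.5 km / (0.299 m/s) = 41500 m / 0.299 m/s = 138800 s = 1.606 d.
k_d L₀/(k_a−k_d) = 0.412×37.9/(0.928−0.412) = 15.61/0.5160 = 30.26 mg/L.
e^(−k_d t) = e^(−0.412×1.606) = 0.5159; e^(−k_a t) = e^(−0.928×1.606) = 0.2252.
D = 30.26 × (0.5159 − 0.2252) + 2.66 × 0.2252 = 8.797 + 0.5990 = 9.396 mg/L.
DO = C_s − D = 11.5 − 9.396 = 2.104 mg/L.

DO ≈ 2.10 mg/L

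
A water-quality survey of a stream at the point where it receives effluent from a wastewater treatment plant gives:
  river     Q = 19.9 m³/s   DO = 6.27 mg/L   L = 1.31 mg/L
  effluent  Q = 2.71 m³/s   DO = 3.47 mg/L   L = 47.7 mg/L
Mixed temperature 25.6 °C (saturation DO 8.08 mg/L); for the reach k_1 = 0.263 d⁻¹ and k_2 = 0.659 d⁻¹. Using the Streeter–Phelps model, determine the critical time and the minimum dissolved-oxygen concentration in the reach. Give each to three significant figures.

t_c ≈ 0.715 d; minimum DO ≈ 5.81 mg/L

Mixed DO = (19.9×6.27 + 2.71×3.47)/(19.9+2.71) = 134.2/22.61 = 5.934 mg/L.
Mixed L₀ = (19.9×1.31 + 2.71×47.7)/(22.61) = 155.3/22.61 = 6.870 mg/L.
Initial deficit D₀ = C_s − DO₀ = 8.08 − 5.934 = 2.146 mg/L.
t_c = (1/0.3960) ln[(0.659/0.263)(1 − 2.146×0.3960/(0.263×6.870))] = 2.525 × ln(1.327) = 0.7153 d.
D_c = (0.263/0.659) × 6.870 × e^(−0.263×0.7153) = 0.3991 × 6.870 × 0.8285 = 2.272 mg/L.
Minimum DO = 8.08 − 2.272 = 5.808 mg/L.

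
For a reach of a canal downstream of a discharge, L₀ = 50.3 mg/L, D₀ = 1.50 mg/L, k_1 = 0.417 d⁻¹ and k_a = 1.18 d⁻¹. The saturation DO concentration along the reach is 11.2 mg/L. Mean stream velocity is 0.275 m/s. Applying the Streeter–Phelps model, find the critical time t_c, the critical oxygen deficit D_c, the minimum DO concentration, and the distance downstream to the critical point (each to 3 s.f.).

t_c ≈ 1.29 d; D_c ≈ 10.4 mg/L; min DO ≈ 0.819 mg/L; x_c ≈ 30.6 km

With k_a/k_1 = 2.830 and 1 − D₀(k_a−k_1)/(k_1 L₀) = 0.9454,
t_c = ln(2.830 × 0.9454) / (1.18 − 0.417) = ln(2.675) / 0.7630 = 0.9841/0.7630 = 1.290 d.
L(t_c) = L₀ e^(−k_1 t_c) = 50.3 × 0.5840 = 29.38 mg/L, and at the critical point k_a D_c = k_1 L, so D_c = (0.417/1.18) × 29.38 = 10.38 mg/L.
Minimum DO = C_s − D_c = 11.2 − 10.38 = 0.8188 mg/L.
x_c = v t_c = 0.275 m/s × 1.290 d × 86400 s/d = 30640 m ≈ 30.6 km.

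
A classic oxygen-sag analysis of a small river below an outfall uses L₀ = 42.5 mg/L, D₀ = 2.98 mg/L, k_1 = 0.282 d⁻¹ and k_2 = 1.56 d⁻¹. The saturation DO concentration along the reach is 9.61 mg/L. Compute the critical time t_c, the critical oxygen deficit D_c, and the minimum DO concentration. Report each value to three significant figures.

With k_2/k_1 = 5.532 and 1 − D₀(k_2−k_1)/(k_1 L₀) = 0.6822,
t_c = ln(5.532 × 0.6822) / (1.56 − 0.282) = ln(3.774) / 1.278 = 1.328/1.278 = 1.039 d.
L(t_c) = L₀ e^(−k_1 t_c) = 42.5 × 0.7460 = 31.70 mg/L, and at the critical point k_2 D_c = k_1 L, so D_c = (0.282/1.56) × 31.70 = 5.731 mg/L.
Minimum DO = C_s − D_c = 9.61 − 5.731 = 3.879 mg/L.

t_c ≈ 1.04 d; D_c ≈ 5.73 mg/L; min DO ≈ 3.88 mg/L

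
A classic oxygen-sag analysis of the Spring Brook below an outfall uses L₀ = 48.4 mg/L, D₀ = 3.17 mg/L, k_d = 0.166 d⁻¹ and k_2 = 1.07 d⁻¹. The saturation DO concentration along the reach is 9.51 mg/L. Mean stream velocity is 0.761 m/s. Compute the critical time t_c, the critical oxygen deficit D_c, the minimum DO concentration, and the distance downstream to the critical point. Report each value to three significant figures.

At the critical point dD/dt = 0, so k_d L₀ e^(−k_d t) = k_2 D. Substituting D(t) from the Streeter–Phelps equation and solving for t gives
t_c = ln[(k_2/k_d)(1 − D₀(k_2−k_d)/(k_d L₀))] / (k_2−k_d).
Here k_2−k_d = 0.9040 d⁻¹ and 1 − D₀(k_2−k_d)/(k_d L₀) = 1 − 3.17×0.9040/(0.166×48.4) = 0.6433, so
t_c = ln(6.446 × 0.6433) / 0.9040 = 1.422 / 0.9040 = 1.573 d.
L(t_c) = L₀ e^(−k_d t_c) = 48.4 × 0.7701 = 37.27 mg/L, and at the critical point k_2 D_c = k_d L, so D_c = (0.166/1.07) × 37.27 = 5.783 mg/L.
Minimum DO = C_s − D_c = 9.51 − 5.783 = 3.727 mg/L.
x_c = v t_c = 0.761 m/s × 1.573 d × 86400 s/d = 103400 m ≈ 103 km.

t_c ≈ 1.57 d; D_c ≈ 5.78 mg/L; min DO ≈ 3.73 mg/L; x_c ≈ 103 km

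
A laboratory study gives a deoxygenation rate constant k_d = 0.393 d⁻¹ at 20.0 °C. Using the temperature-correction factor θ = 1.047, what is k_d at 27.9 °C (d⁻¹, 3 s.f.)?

k_d ≈ 0.565 d⁻¹

k_d(T₂) = k_d(T₁) · θ^(T₂−T₁) = 0.393 × 1.047^(27.9−20.0)
= 0.393 × 1.047^7.90 = 0.393 × 1.437 = 0.5649 d⁻¹.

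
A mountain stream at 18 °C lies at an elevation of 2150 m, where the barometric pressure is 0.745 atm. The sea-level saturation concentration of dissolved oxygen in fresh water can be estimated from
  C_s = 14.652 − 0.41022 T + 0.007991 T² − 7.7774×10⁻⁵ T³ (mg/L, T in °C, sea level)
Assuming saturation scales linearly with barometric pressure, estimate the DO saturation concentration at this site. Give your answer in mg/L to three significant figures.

C_s ≈ 7.01 mg/L

At sea level: C_s = 14.652 − 0.41022×18 + 0.007991×18² − 7.7774×10⁻⁵×18³ = 9.404 mg/L.
Pressure correction: C_s' = 9.404 × 0.745 = 7.006 mg/L.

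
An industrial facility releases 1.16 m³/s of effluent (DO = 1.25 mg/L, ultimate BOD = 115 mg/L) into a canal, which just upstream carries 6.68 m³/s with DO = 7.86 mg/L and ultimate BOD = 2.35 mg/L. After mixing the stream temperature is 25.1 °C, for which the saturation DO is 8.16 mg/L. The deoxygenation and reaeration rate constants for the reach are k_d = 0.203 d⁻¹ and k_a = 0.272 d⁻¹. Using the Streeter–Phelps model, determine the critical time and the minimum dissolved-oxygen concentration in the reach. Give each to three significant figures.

t_c ≈ 3.91 d; minimum DO ≈ 1.74 mg/L

Mixed DO = (6.68×7.86 + 1.16×1.25)/(6.68+1.16) = 53.95/7.840 = 6.882 mg/L.
Mixed L₀ = (6.68×2.35 + 1.16×115)/(7.840) = 149.1/7.840 = 19.02 mg/L.
Initial deficit D₀ = C_s − DO₀ = 8.16 − 6.882 = 1.278 mg/L.
t_c = (1/0.06900) ln[(0.272/0.203)(1 − 1.278×0.06900/(0.203×19.02))] = 14.49 × ln(1.309) = 3.906 d.
D_c = (0.203/0.272) × 19.02 × e^(−0.203×3.906) = 0.7463 × 19.02 × 0.4526 = 6.423 mg/L.
Minimum DO = 8.16 − 6.423 = 1.737 mg/L.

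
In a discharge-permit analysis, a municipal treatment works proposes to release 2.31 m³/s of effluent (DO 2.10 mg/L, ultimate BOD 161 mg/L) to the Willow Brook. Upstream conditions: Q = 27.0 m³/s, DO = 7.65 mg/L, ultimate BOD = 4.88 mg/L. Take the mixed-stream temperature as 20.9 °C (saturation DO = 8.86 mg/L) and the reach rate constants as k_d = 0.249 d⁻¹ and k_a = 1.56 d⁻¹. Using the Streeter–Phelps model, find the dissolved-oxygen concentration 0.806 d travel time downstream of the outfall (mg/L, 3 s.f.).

Mixed DO = (27.0×7.65 + 2.31×2.10)/(27.0+2.31) = 211.4/29.31 = 7.213 mg/L.
Mixed L₀ = (27.0×4.88 + 2.31×161)/(29.31) = 503.7/29.31 = 17.18 mg/L.
Initial deficit D₀ = C_s − DO₀ = 8.86 − 7.213 = 1.647 mg/L.
D(0.806) = [0.249×17.18/(1.56−0.249)](e^(−0.249×0.806) − e^(−1.56×0.806)) + 1.647 e^(−1.56×0.806)
= 3.264 × (0.8182 − 0.2844) + 1.647 × 0.2844 = 2.211 mg/L.
DO = 8.86 − 2.211 = 6.649 mg/L.

DO ≈ 6.65 mg/L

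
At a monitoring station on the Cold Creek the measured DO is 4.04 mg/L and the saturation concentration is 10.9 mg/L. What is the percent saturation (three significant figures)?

% saturation = C/C_s × 100 = 4.04/10.9 × 100 = 37.1 %.

37.1 % saturation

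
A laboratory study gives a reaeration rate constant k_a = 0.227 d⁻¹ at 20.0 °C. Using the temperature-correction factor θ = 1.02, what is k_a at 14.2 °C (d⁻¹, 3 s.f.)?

k_a(T₂) = k_a(T₁) · θ^(T₂−T₁) = 0.227 × 1.02^(14.2−20.0)
= 0.227 × 1.02^-5.80 = 0.227 × 0.8915 = 0.2024 d⁻¹.

k_a ≈ 0.202 d⁻¹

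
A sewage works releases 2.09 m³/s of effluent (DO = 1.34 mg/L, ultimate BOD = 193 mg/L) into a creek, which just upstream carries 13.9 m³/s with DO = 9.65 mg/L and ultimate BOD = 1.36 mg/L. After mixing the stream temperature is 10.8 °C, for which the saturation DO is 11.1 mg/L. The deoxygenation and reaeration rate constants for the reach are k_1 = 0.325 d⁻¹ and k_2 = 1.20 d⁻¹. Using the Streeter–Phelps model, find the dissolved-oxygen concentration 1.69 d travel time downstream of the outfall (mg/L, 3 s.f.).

DO ≈ 6.39 mg/L

Mixed DO = (13.9×9.65 + 2.09×1.34)/(13.9+2.09) = 136.9/15.99 = 8.564 mg/L.
Mixed L₀ = (13.9×1.36 + 2.09×193)/(15.99) = 422.3/15.99 = 26.41 mg/L.
Initial deficit D₀ = C_s − DO₀ = 11.1 − 8.564 = 2.536 mg/L.
D(1.69) = [0.325×26.41/(1.20−0.325)](e^(−0.325×1.69) − e^(−1.20×1.69)) + 2.536 e^(−1.20×1.69)
= 9.809 × (0.5774 − 0.1316) + 2.536 × 0.1316 = 4.706 mg/L.
DO = 11.1 − 4.706 = 6.394 mg/L.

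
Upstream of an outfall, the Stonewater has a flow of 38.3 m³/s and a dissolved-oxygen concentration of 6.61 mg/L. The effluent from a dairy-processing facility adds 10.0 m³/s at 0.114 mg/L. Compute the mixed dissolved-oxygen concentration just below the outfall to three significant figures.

Flow-weighted mixing: C = (Q_r C_r + Q_w C_w)/(Q_r + Q_w)
= (38.3×6.61 + 10.0×0.114)/(38.3 + 10.0) = 254.3/48.30 = 5.265 mg/L.

5.27 mg/L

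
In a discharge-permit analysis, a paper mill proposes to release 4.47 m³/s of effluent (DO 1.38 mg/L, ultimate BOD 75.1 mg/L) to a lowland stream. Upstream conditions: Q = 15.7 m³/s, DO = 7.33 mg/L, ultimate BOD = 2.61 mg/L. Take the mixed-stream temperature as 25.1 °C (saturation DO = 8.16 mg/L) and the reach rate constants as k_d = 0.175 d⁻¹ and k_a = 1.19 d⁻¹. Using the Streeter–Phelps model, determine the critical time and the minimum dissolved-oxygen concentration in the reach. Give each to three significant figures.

t_c ≈ 0.804 d; minimum DO ≈ 5.77 mg/L

Mixed DO = (15.7×7.33 + 4.47×1.38)/(15.7+4.47) = 121.2/20.17 = 6.011 mg/L.
Mixed L₀ = (15.7×2.61 + 4.47×75.1)/(20.17) = 376.7/20.17 = 18.67 mg/L.
Initial deficit D₀ = C_s − DO₀ = 8.16 − 6.011 = 2.149 mg/L.
t_c = (1/1.015) ln[(1.19/0.175)(1 − 2.149×1.015/(0.175×18.67))] = 0.9852 × ln(2.262) = 0.8043 d.
D_c = (0.175/1.19) × 18.67 × e^(−0.175×0.8043) = 0.1471 × 18.67 × 0.8687 = 2.386 mg/L.
Minimum DO = 8.16 − 2.386 = 5.774 mg/L.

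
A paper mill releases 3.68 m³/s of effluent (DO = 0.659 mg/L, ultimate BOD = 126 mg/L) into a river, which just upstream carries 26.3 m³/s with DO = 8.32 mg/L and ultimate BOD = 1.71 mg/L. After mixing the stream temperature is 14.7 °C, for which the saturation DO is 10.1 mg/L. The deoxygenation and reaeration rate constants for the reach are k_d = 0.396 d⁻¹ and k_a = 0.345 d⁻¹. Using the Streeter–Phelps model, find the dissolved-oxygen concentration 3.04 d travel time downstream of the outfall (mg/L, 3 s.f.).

DO ≈ 2.52 mg/L

Mixed DO = (26.3×8.32 + 3.68×0.659)/(26.3+3.68) = 221.2/29.98 = 7.380 mg/L.
Mixed L₀ = (26.3×1.71 + 3.68×126)/(29.98) = 508.7/29.98 = 16.97 mg/L.
Initial deficit D₀ = C_s − DO₀ = 10.1 − 7.380 = 2.720 mg/L.
D(3.04) = [0.396×16.97/(0.345−0.396)](e^(−0.396×3.04) − e^(−0.345×3.04)) + 2.720 e^(−0.345×3.04)
= -131.7 × (0.3000 − 0.3504) + 2.720 × 0.3504 = 7.582 mg/L.
DO = 10.1 − 7.582 = 2.518 mg/L.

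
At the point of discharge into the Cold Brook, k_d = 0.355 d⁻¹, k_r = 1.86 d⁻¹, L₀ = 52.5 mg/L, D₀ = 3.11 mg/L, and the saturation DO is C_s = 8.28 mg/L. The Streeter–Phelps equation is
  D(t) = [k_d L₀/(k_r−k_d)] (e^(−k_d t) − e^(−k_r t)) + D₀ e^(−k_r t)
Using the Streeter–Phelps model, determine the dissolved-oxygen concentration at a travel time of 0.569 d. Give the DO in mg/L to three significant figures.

DO ≈ 1.38 mg/L

k_d L₀/(k_r−k_d) = 0.355×52.5/(1.86−0.355) = 18.64/1.505 = 12.38 mg/L.
e^(−k_d t) = e^(−0.355×0.5690) = 0.8171; e^(−k_r t) = e^(−1.86×0.5690) = 0.3470.
D = 12.38 × (0.8171 − 0.3470) + 3.11 × 0.3470 = 5.821 + 1.079 = 6.900 mg/L.
DO = C_s − D = 8.28 − 6.900 = 1.380 mg/L.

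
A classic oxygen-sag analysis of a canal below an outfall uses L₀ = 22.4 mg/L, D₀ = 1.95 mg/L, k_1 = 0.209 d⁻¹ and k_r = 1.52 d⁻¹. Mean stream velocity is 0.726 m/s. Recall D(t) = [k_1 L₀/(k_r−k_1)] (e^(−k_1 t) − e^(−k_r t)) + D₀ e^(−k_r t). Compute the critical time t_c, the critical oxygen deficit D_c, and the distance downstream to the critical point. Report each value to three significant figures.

At the critical point dD/dt = 0, so k_1 L₀ e^(−k_1 t) = k_r D. Substituting D(t) from the Streeter–Phelps equation and solving for t gives
t_c = ln[(k_r/k_1)(1 − D₀(k_r−k_1)/(k_1 L₀))] / (k_r−k_1).
Here k_r−k_1 = 1.311 d⁻¹ and 1 − D₀(k_r−k_1)/(k_1 L₀) = 1 − 1.95×1.311/(0.209×22.4) = 0.4539, so
t_c = ln(7.273 × 0.4539) / 1.311 = 1.194 / 1.311 = 0.9110 d.
L(t_c) = L₀ e^(−k_1 t_c) = 22.4 × 0.8266 = 18.52 mg/L, and at the critical point k_r D_c = k_1 L, so D_c = (0.209/1.52) × 18.52 = 2.546 mg/L.
x_c = v t_c = 0.726 m/s × 0.9110 d × 86400 s/d = 57140 m ≈ 57.1 km.

t_c ≈ 0.911 d; D_c ≈ 2.55 mg/L; x_c ≈ 57.1 km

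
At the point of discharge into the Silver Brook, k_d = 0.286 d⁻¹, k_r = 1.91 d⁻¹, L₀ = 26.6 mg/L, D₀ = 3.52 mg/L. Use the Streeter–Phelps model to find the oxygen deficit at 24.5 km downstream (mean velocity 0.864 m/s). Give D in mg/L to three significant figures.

D ≈ 3.64 mg/L

Travel time t = x/v = 24.5 km / (0.864 m/s) = 24500 m / 0.864 m/s = 28360 s = 0.3282 d.
k_d L₀/(k_r−k_d) = 0.286×26.6/(1.91−0.286) = 7.608/1.624 = 4.684 mg/L.
e^(−k_d t) = e^(−0.286×0.3282) = 0.9104; e^(−k_r t) = e^(−1.91×0.3282) = 0.5343.
D = 4.684 × (0.9104 − 0.5343) + 3.52 × 0.5343 = 1.762 + 1.881 = 3.643 mg/L.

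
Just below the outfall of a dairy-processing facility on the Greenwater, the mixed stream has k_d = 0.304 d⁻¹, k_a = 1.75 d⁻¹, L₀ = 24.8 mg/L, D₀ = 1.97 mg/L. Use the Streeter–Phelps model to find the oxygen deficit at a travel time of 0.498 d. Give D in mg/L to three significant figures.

k_d L₀/(k_a−k_d) = 0.304×24.8/(1.75−0.304) = 7.539/1.446 = 5.214 mg/L.
e^(−k_d t) = e^(−0.304×0.4980) = 0.8595; e^(−k_a t) = e^(−1.75×0.4980) = 0.4183.
D = 5.214 × (0.8595 − 0.4183) + 1.97 × 0.4183 = 2.300 + 0.8241 = 3.124 mg/L.

D ≈ 3.12 mg/L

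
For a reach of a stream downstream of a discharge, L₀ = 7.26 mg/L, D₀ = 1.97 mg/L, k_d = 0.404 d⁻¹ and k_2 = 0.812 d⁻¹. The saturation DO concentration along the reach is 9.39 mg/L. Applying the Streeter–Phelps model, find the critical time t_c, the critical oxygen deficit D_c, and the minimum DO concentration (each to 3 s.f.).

t_c ≈ 0.926 d; D_c ≈ 2.48 mg/L; min DO ≈ 6.91 mg/L

At the critical point dD/dt = 0, so k_d L₀ e^(−k_d t) = k_2 D. Substituting D(t) from the Streeter–Phelps equation and solving for t gives
t_c = ln[(k_2/k_d)(1 − D₀(k_2−k_d)/(k_d L₀))] / (k_2−k_d).
Here k_2−k_d = 0.4080 d⁻¹ and 1 − D₀(k_2−k_d)/(k_d L₀) = 1 − 1.97×0.4080/(0.404×7.26) = 0.7260, so
t_c = ln(2.010 × 0.7260) / 0.4080 = 0.3778 / 0.4080 = 0.9261 d.
L(t_c) = L₀ e^(−k_d t_c) = 7.26 × 0.6879 = 4.994 mg/L, and at the critical point k_2 D_c = k_d L, so D_c = (0.404/0.812) × 4.994 = 2.485 mg/L.
Minimum DO = C_s − D_c = 9.39 − 2.485 = 6.905 mg/L.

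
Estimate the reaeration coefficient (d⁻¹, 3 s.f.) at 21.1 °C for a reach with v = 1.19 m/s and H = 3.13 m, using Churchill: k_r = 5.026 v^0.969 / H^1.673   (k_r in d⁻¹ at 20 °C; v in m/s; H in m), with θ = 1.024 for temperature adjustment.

k_r ≈ 0.905 d⁻¹

k_r(20) = 5.026 × 1.19^0.969 / 3.13^1.673 = 5.026 × 1.184 / 6.746 = 0.8818 d⁻¹.
k_r(21.1) = 0.8818 × 1.024^(21.1−20) = 0.8818 × 1.026 = 0.9051 d⁻¹.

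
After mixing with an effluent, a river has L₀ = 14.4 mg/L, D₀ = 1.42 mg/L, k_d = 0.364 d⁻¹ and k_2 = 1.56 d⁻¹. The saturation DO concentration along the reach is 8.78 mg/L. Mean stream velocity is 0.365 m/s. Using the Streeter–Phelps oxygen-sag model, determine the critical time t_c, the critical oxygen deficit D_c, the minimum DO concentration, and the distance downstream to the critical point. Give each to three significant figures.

With k_2/k_d = 4.286 and 1 − D₀(k_2−k_d)/(k_d L₀) = 0.6760,
t_c = ln(4.286 × 0.6760) / (1.56 − 0.364) = ln(2.897) / 1.196 = 1.064/1.196 = 0.8894 d.
L(t_c) = L₀ e^(−k_d t_c) = 14.4 × 0.7234 = 10.42 mg/L, and at the critical point k_2 D_c = k_d L, so D_c = (0.364/1.56) × 10.42 = 2.431 mg/L.
Minimum DO = C_s − D_c = 8.78 − 2.431 = 6.349 mg/L.
x_c = v t_c = 0.365 m/s × 0.8894 d × 86400 s/d = 28050 m ≈ 28.0 km.

t_c ≈ 0.889 d; D_c ≈ 2.43 mg/L; min DO ≈ 6.35 mg/L; x_c ≈ 28.0 km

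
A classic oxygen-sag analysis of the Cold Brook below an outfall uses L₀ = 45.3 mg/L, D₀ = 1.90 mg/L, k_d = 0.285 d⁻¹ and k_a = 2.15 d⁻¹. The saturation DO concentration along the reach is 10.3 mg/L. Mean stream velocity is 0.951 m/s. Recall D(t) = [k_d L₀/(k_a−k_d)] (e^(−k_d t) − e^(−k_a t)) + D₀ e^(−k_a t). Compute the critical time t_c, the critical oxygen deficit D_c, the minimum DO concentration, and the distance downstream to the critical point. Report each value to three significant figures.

t_c = [1/(k_a−k_d)] ln[(k_a/k_d)(1 − D₀(k_a−k_d)/(k_d L₀))]
= [1/(2.15−0.285)] ln[(2.15/0.285)(1 − 1.90×1.865/(0.285×45.3))]
= (1/1.865) ln[7.544 × 0.7255] = 0.5362 × ln(5.473) = 0.5362 × 1.700 = 0.9115 d.
L(t_c) = L₀ e^(−k_d t_c) = 45.3 × 0.7712 = 34.94 mg/L, and at the critical point k_a D_c = k_d L, so D_c = (0.285/2.15) × 34.94 = 4.631 mg/L.
Minimum DO = C_s − D_c = 10.3 − 4.631 = 5.669 mg/L.
x_c = v t_c = 0.951 m/s × 0.9115 d × 86400 s/d = 74890 m ≈ 74.9 km.

t_c ≈ 0.911 d; D_c ≈ 4.63 mg/L; min DO ≈ 5.67 mg/L; x_c ≈ 74.9 km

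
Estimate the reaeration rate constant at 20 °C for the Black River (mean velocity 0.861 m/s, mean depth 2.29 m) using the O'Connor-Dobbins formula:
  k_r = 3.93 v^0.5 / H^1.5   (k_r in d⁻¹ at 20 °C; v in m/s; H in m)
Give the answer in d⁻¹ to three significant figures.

k_r = 3.93 × 0.861^0.5 / 2.29^1.5 = 3.93 × 0.9279 / 3.465 = 1.052 d⁻¹.

k_r ≈ 1.05 d⁻¹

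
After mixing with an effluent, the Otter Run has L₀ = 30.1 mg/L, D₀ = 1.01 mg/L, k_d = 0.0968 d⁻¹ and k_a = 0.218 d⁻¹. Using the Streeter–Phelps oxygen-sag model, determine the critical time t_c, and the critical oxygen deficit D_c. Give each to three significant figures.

t_c = [1/(k_a−k_d)] ln[(k_a/k_d)(1 − D₀(k_a−k_d)/(k_d L₀))]
= [1/(0.218−0.0968)] ln[(0.218/0.0968)(1 − 1.01×0.1212/(0.0968×30.1))]
= (1/0.1212) ln[2.252 × 0.9580] = 8.251 × ln(2.157) = 8.251 × 0.7689 = 6.344 d.
L(t_c) = L₀ e^(−k_d t_c) = 30.1 × 0.5411 = 16.29 mg/L, and at the critical point k_a D_c = k_d L, so D_c = (0.0968/0.218) × 16.29 = 7.232 mg/L.

t_c ≈ 6.34 d; D_c ≈ 7.23 mg/L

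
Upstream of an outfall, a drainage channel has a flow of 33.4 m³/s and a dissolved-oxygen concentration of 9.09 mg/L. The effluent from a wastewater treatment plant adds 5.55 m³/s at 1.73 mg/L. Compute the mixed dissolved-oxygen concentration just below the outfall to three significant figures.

Flow-weighted mixing: C = (Q_r C_r + Q_w C_w)/(Q_r + Q_w)
= (33.4×9.09 + 5.55×1.73)/(33.4 + 5.55) = 313.2/38.95 = 8.041 mg/L.

8.04 mg/L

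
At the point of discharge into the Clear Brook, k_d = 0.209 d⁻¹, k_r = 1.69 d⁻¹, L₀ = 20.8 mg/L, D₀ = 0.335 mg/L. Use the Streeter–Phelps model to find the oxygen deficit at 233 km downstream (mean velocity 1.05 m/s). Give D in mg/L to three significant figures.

Travel time t = x/v = 233 km / (1.05 m/s) = 233000 m / 1.05 m/s = 221900 s = 2.568 d.
k_d L₀/(k_r−k_d) = 0.209×20.8/(1.69−0.209) = 4.347/1.481 = 2.935 mg/L.
e^(−k_d t) = e^(−0.209×2.568) = 0.5846; e^(−k_r t) = e^(−1.69×2.568) = 0.01303.
D = 2.935 × (0.5846 − 0.01303) + 0.335 × 0.01303 = 1.678 + 0.004365 = 1.682 mg/L.

D ≈ 1.68 mg/L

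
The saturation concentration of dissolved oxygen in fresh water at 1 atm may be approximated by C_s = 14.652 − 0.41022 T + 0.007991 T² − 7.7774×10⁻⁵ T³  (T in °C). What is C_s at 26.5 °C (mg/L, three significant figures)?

C_s ≈ 7.95 mg/L

C_s = 14.652 − 0.41022×26.5 + 0.007991×26.5² − 7.7774×10⁻⁵×26.5³ = 7.946 mg/L.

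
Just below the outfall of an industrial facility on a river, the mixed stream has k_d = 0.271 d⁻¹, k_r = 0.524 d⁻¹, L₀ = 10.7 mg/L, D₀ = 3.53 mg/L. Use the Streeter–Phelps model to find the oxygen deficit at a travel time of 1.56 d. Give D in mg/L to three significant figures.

D ≈ 4.01 mg/L

k_d L₀/(k_r−k_d) = 0.271×10.7/(0.524−0.271) = 2.900/0.2530 = 11.46 mg/L.
e^(−k_d t) = e^(−0.271×1.560) = 0.6552; e^(−k_r t) = e^(−0.524×1.560) = 0.4416.
D = 11.46 × (0.6552 − 0.4416) + 3.53 × 0.4416 = 2.449 + 1.559 = 4.008 mg/L.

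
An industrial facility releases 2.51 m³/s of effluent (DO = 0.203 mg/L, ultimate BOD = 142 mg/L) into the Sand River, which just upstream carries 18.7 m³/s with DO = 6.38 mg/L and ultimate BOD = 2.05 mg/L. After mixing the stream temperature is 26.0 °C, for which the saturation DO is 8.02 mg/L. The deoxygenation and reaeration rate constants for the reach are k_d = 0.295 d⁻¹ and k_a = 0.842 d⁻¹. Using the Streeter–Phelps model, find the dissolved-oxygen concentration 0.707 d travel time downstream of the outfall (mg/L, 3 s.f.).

DO ≈ 4.10 mg/L

Mixed DO = (18.7×6.38 + 2.51×0.203)/(18.7+2.51) = 119.8/21.21 = 5.649 mg/L.
Mixed L₀ = (18.7×2.05 + 2.51×142)/(21.21) = 394.8/21.21 = 18.61 mg/L.
Initial deficit D₀ = C_s − DO₀ = 8.02 − 5.649 = 2.371 mg/L.
D(0.707) = [0.295×18.61/(0.842−0.295)](e^(−0.295×0.707) − e^(−0.842×0.707)) + 2.371 e^(−0.842×0.707)
= 10.04 × (0.8117 − 0.5514) + 2.371 × 0.5514 = 3.921 mg/L.
DO = 8.02 − 3.921 = 4.099 mg/L.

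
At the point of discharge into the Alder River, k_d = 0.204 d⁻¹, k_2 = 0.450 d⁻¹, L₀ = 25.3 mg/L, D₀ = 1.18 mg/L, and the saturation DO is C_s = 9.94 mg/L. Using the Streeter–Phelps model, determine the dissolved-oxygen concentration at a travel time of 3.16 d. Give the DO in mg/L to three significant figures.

k_d L₀/(k_2−k_d) = 0.204×25.3/(0.450−0.204) = 5.161/0.2460 = 20.98 mg/L.
e^(−k_d t) = e^(−0.204×3.160) = 0.5249; e^(−k_2 t) = e^(−0.450×3.160) = 0.2412.
D = 20.98 × (0.5249 − 0.2412) + 1.18 × 0.2412 = 5.950 + 0.2847 = 6.235 mg/L.
DO = C_s − D = 9.94 − 6.235 = 3.705 mg/L.

DO ≈ 3.70 mg/L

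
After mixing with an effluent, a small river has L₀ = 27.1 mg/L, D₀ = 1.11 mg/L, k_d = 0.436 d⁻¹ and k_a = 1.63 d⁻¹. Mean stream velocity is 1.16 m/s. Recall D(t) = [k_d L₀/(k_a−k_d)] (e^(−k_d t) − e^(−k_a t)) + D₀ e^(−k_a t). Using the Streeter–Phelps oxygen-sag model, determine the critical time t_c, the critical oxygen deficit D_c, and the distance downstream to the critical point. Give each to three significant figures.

With k_a/k_d = 3.739 and 1 − D₀(k_a−k_d)/(k_d L₀) = 0.8878,
t_c = ln(3.739 × 0.8878) / (1.63 − 0.436) = ln(3.319) / 1.194 = 1.200/1.194 = 1.005 d.
L(t_c) = L₀ e^(−k_d t_c) = 27.1 × 0.6453 = 17.49 mg/L, and at the critical point k_a D_c = k_d L, so D_c = (0.436/1.63) × 17.49 = 4.677 mg/L.
x_c = v t_c = 1.16 m/s × 1.005 d × 86400 s/d = 100700 m ≈ 101 km.

t_c ≈ 1.00 d; D_c ≈ 4.68 mg/L; x_c ≈ 101 km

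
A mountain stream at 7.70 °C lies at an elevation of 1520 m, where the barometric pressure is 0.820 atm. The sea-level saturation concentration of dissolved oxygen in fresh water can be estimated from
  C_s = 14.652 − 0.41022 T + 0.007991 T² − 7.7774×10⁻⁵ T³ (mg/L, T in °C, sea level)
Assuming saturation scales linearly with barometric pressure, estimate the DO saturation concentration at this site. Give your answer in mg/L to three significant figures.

At sea level: C_s = 14.652 − 0.41022×7.70 + 0.007991×7.70² − 7.7774×10⁻⁵×7.70³ = 11.93 mg/L.
Pressure correction: C_s' = 11.93 × 0.820 = 9.784 mg/L.

C_s ≈ 9.78 mg/L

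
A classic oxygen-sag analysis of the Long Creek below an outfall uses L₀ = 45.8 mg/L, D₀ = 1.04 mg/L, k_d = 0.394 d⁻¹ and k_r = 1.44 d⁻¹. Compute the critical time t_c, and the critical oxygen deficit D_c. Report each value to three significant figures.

At the critical point dD/dt = 0, so k_d L₀ e^(−k_d t) = k_r D. Substituting D(t) from the Streeter–Phelps equation and solving for t gives
t_c = ln[(k_r/k_d)(1 − D₀(k_r−k_d)/(k_d L₀))] / (k_r−k_d).
Here k_r−k_d = 1.046 d⁻¹ and 1 − D₀(k_r−k_d)/(k_d L₀) = 1 − 1.04×1.046/(0.394×45.8) = 0.9397, so
t_c = ln(3.655 × 0.9397) / 1.046 = 1.234 / 1.046 = 1.180 d.
D_c = (k_d/k_r) L₀ e^(−k_d t_c) = (0.394/1.44) × 45.8 × e^(−0.394×1.180) = 0.2736 × 45.8 × 0.6283 = 7.873 mg/L.

t_c ≈ 1.18 d; D_c ≈ 7.87 mg/L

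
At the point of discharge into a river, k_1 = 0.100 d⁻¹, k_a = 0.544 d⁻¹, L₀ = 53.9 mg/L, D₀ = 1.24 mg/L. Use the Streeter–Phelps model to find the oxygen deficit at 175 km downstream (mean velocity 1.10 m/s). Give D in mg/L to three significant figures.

D ≈ 6.10 mg/L

Travel time t = x/v = 175 km / (1.10 m/s) = 175000 m / 1.10 m/s = 159100 s = 1.841 d.
k_1 L₀/(k_a−k_1) = 0.100×53.9/(0.544−0.100) = 5.390/0.4440 = 12.14 mg/L.
e^(−k_1 t) = e^(−0.100×1.841) = 0.8318; e^(−k_a t) = e^(−0.544×1.841) = 0.3673.
D = 12.14 × (0.8318 − 0.3673) + 1.24 × 0.3673 = 5.640 + 0.4554 = 6.095 mg/L.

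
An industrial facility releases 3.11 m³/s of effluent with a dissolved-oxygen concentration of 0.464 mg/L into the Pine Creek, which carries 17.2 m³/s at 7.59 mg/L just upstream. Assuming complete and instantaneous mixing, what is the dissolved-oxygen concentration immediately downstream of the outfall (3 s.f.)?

6.50 mg/L

Flow-weighted mixing: C = (Q_r C_r + Q_w C_w)/(Q_r + Q_w)
= (17.2×7.59 + 3.11×0.464)/(17.2 + 3.11) = 132.0/20.31 = 6.499 mg/L.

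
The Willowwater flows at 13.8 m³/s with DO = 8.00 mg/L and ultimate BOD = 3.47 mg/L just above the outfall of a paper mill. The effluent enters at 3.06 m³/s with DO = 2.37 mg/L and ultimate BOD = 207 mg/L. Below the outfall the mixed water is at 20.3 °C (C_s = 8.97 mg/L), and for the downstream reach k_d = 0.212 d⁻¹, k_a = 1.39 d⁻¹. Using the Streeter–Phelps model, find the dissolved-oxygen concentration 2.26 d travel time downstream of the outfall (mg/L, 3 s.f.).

DO ≈ 4.69 mg/L

Mixed DO = (13.8×8.00 + 3.06×2.37)/(13.8+3.06) = 117.7/16.86 = 6.978 mg/L.
Mixed L₀ = (13.8×3.47 + 3.06×207)/(16.86) = 681.3/16.86 = 40.41 mg/L.
Initial deficit D₀ = C_s − DO₀ = 8.97 − 6.978 = 1.992 mg/L.
D(2.26) = [0.212×40.41/(1.39−0.212)](e^(−0.212×2.26) − e^(−1.39×2.26)) + 1.992 e^(−1.39×2.26)
= 7.272 × (0.6193 − 0.04322) + 1.992 × 0.04322 = 4.276 mg/L.
DO = 8.97 − 4.276 = 4.694 mg/L.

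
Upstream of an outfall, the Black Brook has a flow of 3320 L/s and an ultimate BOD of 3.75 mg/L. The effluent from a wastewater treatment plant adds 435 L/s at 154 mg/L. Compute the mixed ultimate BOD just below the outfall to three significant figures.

Flow-weighted mixing: C = (Q_r C_r + Q_w C_w)/(Q_r + Q_w)
= (3320×3.75 + 435×154)/(3320 + 435) = 79440/3755 = 21.16 mg/L.

21.2 mg/L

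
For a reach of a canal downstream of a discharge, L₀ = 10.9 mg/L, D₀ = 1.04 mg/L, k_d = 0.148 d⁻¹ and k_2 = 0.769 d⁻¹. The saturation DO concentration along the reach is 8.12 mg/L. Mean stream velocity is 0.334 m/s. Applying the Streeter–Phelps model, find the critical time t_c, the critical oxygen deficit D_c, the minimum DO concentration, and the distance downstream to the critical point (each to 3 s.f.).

t_c ≈ 1.83 d; D_c ≈ 1.60 mg/L; min DO ≈ 6.52 mg/L; x_c ≈ 52.8 km

At the critical point dD/dt = 0, so k_d L₀ e^(−k_d t) = k_2 D. Substituting D(t) from the Streeter–Phelps equation and solving for t gives
t_c = ln[(k_2/k_d)(1 − D₀(k_2−k_d)/(k_d L₀))] / (k_2−k_d).
Here k_2−k_d = 0.6210 d⁻¹ and 1 − D₀(k_2−k_d)/(k_d L₀) = 1 − 1.04×0.6210/(0.148×10.9) = 0.5997, so
t_c = ln(5.196 × 0.5997) / 0.6210 = 1.136 / 0.6210 = 1.830 d.
D_c = (k_d/k_2) L₀ e^(−k_d t_c) = (0.148/0.769) × 10.9 × e^(−0.148×1.830) = 0.1925 × 10.9 × 0.7627 = 1.600 mg/L.
Minimum DO = C_s − D_c = 8.12 − 1.600 = 6.520 mg/L.
x_c = v t_c = 0.334 m/s × 1.830 d × 86400 s/d = 52810 m ≈ 52.8 km.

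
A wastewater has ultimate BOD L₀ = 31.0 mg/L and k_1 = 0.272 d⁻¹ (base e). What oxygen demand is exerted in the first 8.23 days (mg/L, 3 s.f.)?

y_t = L₀(1 − e^(−k_1 t)) = 31.0 × (1 − e^(−0.272×8.23))
= 31.0 × (1 − 0.1066) = 31.0 × 0.8934 = 27.70 mg/L.

y ≈ 27.7 mg/L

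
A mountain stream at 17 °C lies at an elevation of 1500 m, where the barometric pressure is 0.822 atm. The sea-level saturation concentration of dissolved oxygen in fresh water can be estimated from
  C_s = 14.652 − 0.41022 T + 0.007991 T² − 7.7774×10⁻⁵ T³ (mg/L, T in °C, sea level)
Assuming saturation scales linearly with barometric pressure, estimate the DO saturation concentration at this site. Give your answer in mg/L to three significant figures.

C_s ≈ 7.90 mg/L

At sea level: C_s = 14.652 − 0.41022×17 + 0.007991×17² − 7.7774×10⁻⁵×17³ = 9.606 mg/L.
Pressure correction: C_s' = 9.606 × 0.822 = 7.896 mg/L.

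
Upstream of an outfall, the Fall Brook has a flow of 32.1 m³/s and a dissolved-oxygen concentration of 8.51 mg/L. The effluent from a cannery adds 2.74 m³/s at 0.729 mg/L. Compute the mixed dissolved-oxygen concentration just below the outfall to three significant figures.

Flow-weighted mixing: C = (Q_r C_r + Q_w C_w)/(Q_r + Q_w)
= (32.1×8.51 + 2.74×0.729)/(32.1 + 2.74) = 275.2/34.84 = 7.898 mg/L.

7.90 mg/L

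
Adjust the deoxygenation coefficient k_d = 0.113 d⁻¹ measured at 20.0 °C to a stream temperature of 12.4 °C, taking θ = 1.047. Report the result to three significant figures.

k_d ≈ 0.0797 d⁻¹

k_d(T₂) = k_d(T₁) · θ^(T₂−T₁) = 0.113 × 1.047^(12.4−20.0)
= 0.113 × 1.047^-7.60 = 0.113 × 0.7054 = 0.07970 d⁻¹.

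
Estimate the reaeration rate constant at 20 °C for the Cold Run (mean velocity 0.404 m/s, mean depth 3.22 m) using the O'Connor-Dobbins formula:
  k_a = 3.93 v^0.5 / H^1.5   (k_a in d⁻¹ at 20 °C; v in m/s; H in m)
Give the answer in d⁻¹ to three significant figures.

k_a = 3.93 × 0.404^0.5 / 3.22^1.5 = 3.93 × 0.6356 / 5.778 = 0.4323 d⁻¹.

k_a ≈ 0.432 d⁻¹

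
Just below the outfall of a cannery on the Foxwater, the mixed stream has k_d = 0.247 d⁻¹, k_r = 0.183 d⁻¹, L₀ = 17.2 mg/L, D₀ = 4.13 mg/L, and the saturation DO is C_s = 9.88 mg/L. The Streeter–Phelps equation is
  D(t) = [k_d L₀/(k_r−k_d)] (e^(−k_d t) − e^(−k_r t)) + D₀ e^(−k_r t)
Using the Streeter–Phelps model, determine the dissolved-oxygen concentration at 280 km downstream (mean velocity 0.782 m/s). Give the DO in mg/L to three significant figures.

Travel time t = x/v = 280 km / (0.782 m/s) = 280000 m / 0.782 m/s = 358100 s = 4.144 d.
k_d L₀/(k_r−k_d) = 0.247×17.2/(0.183−0.247) = 4.248/-0.06400 = -66.38 mg/L.
e^(−k_d t) = e^(−0.247×4.144) = 0.3593; e^(−k_r t) = e^(−0.183×4.144) = 0.4684.
D = -66.38 × (0.3593 − 0.4684) + 4.13 × 0.4684 = 7.244 + 1.935 = 9.179 mg/L.
DO = C_s − D = 9.88 − 9.179 = 0.7014 mg/L.

DO ≈ 0.701 mg/L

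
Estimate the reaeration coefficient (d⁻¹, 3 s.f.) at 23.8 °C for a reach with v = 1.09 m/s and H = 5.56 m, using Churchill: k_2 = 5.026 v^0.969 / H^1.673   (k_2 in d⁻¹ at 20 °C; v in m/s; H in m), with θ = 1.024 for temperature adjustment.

k_2 ≈ 0.339 d⁻¹

k_2(20) = 5.026 × 1.09^0.969 / 5.56^1.673 = 5.026 × 1.087 / 17.64 = 0.3097 d⁻¹.
k_2(23.8) = 0.3097 × 1.024^(23.8−20) = 0.3097 × 1.094 = 0.3389 d⁻¹.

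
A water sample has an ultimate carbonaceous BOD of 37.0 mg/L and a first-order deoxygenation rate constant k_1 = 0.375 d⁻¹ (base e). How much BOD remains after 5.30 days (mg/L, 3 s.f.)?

L_t = L₀ e^(−k_1 t) = 37.0 × e^(−0.375×5.30) = 37.0 × 0.1370 = 5.070 mg/L.

L ≈ 5.07 mg/L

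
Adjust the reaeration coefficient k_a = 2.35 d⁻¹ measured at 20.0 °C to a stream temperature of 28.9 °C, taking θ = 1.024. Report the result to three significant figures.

k_a(T₂) = k_a(T₁) · θ^(T₂−T₁) = 2.35 × 1.024^(28.9−20.0)
= 2.35 × 1.024^8.90 = 2.35 × 1.235 = 2.902 d⁻¹.

k_a ≈ 2.90 d⁻¹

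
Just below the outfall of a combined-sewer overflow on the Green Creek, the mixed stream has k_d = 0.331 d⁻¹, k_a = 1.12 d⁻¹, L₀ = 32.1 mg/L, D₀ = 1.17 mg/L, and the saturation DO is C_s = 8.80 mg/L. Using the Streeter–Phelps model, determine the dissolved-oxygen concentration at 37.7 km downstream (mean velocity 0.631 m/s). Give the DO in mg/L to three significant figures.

DO ≈ 3.76 mg/L

Travel time t = x/v = 37.7 km / (0.631 m/s) = 37700 m / 0.631 m/s = 59750 s = 0.6915 d.
k_d L₀/(k_a−k_d) = 0.331×32.1/(1.12−0.331) = 10.63/0.7890 = 13.47 mg/L.
e^(−k_d t) = e^(−0.331×0.6915) = 0.7954; e^(−k_a t) = e^(−1.12×0.6915) = 0.4609.
D = 13.47 × (0.7954 − 0.4609) + 1.17 × 0.4609 = 4.504 + 0.5393 = 5.044 mg/L.
DO = C_s − D = 8.80 − 5.044 = 3.756 mg/L.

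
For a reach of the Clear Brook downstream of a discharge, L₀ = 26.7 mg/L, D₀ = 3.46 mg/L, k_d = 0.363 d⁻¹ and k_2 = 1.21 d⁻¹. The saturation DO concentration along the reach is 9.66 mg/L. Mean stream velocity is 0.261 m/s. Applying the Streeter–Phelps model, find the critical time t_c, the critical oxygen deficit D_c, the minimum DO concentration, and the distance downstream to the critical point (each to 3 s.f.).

t_c = [1/(k_2−k_d)] ln[(k_2/k_d)(1 − D₀(k_2−k_d)/(k_d L₀))]
= [1/(1.21−0.363)] ln[(1.21/0.363)(1 − 3.46×0.8470/(0.363×26.7))]
= (1/0.8470) ln[3.333 × 0.6976] = 1.181 × ln(2.325) = 1.181 × 0.8439 = 0.9963 d.
D_c = (k_d/k_2) L₀ e^(−k_d t_c) = (0.363/1.21) × 26.7 × e^(−0.363×0.9963) = 0.3000 × 26.7 × 0.6965 = 5.579 mg/L.
Minimum DO = C_s − D_c = 9.66 − 5.579 = 4.081 mg/L.
x_c = v t_c = 0.261 m/s × 0.9963 d × 86400 s/d = 22470 m ≈ 22.5 km.

t_c ≈ 0.996 d; D_c ≈ 5.58 mg/L; min DO ≈ 4.08 mg/L; x_c ≈ 22.5 km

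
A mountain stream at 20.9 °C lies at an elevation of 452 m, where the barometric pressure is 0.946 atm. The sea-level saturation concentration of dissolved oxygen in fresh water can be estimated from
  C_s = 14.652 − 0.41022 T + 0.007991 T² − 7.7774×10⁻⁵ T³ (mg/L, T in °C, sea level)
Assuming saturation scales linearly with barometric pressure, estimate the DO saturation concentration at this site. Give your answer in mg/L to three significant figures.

C_s ≈ 8.38 mg/L

At sea level: C_s = 14.652 − 0.41022×20.9 + 0.007991×20.9² − 7.7774×10⁻⁵×20.9³ = 8.859 mg/L.
Pressure correction: C_s' = 8.859 × 0.946 = 8.381 mg/L.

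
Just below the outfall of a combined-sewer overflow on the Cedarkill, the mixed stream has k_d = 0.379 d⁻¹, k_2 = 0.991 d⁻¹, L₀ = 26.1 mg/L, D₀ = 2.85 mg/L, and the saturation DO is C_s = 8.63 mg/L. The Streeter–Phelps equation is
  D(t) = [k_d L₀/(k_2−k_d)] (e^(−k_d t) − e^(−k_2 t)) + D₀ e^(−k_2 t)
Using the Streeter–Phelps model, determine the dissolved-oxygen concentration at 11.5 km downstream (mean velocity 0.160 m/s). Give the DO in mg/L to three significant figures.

Travel time t = x/v = 11.5 km / (0.160 m/s) = 11500 m / 0.160 m/s = 71880 s = 0.8319 d.
k_d L₀/(k_2−k_d) = 0.379×26.1/(0.991−0.379) = 9.892/0.6120 = 16.16 mg/L.
e^(−k_d t) = e^(−0.379×0.8319) = 0.7296; e^(−k_2 t) = e^(−0.991×0.8319) = 0.4385.
D = 16.16 × (0.7296 − 0.4385) + 2.85 × 0.4385 = 4.705 + 1.250 = 5.955 mg/L.
DO = C_s − D = 8.63 − 5.955 = 2.675 mg/L.

DO ≈ 2.68 mg/L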